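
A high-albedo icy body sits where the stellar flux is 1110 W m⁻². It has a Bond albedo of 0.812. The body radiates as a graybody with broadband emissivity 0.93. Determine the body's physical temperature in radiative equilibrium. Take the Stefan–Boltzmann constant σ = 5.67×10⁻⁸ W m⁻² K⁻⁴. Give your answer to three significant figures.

The planet absorbs (1−α)S over its disc πR² and re-emits over 4πR², so the mean absorbed flux is (1−0.812)·1110/4 = 52.17 W m⁻².
Equating to εσT⁴ with ε = 0.93: T = (52.17/0.93σ)^(1/4) = 177.4 K.

177 kelvin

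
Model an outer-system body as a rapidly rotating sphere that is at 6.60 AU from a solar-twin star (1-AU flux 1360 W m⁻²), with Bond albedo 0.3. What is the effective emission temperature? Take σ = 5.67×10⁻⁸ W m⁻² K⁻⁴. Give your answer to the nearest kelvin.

Irradiance scales as 1/d², so S = 1360 W m⁻² × (1/6.60)² = 31.22 W m⁻².
Averaging over the sphere, the absorbed flux is S(1−α)/4 = 5.464 W m⁻².
Set σT⁴ = 5.464 → T = (5.464/σ)^(1/4) = 99.08 K.

99 K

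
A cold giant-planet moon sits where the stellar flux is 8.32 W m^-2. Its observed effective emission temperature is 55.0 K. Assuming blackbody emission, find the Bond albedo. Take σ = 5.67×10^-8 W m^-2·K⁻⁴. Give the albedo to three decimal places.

0.751

From σT⁴ = S(1−α)/4 we invert for α: 1−α = 4σT⁴/S.
4σT⁴ = 4·5.67×10⁻⁸·(55.0)⁴ = 2.075 W m^-2.
1−α = 2.075/8.320 = 0.2494, so α = 0.7506.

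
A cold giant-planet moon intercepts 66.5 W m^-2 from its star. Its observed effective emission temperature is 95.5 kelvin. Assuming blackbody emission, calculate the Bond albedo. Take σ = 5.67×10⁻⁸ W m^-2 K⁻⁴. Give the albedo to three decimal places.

0.716

Rearranging the radiative balance, α = 1 − 4σT⁴/S.
σT⁴ = 4.716 W m^-2, so 4σT⁴ = 18.86 W m^-2.
Hence α = 1 − 18.86/66.50 = 0.7163.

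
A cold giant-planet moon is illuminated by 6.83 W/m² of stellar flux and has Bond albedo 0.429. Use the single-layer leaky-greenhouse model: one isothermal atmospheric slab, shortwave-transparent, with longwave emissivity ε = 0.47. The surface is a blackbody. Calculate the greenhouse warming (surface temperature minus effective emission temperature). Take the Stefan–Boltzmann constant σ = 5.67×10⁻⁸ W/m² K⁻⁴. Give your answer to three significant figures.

4.46 K

At the top of the atmosphere, σT_e⁴ = S(1−α)/4 = 0.9750 W/m², giving T_e = 64.40 K.
For a single slab of emissivity ε, T_s⁴ = 2T_e⁴/(2−ε); thus T_s = 64.40·(1.307)^(1/4) = 68.86 K.
Greenhouse warming: T_s − T_e = 4.460 K.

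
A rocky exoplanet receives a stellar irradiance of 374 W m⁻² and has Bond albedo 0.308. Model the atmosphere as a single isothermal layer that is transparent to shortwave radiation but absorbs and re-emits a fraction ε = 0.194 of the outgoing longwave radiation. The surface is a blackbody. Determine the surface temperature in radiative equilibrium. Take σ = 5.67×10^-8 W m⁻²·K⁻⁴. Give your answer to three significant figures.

Effective emission temperature (TOA balance): σT_e⁴ = S(1−α)/4 = 64.70 W m⁻² → T_e = 183.8 K.
For a single slab of emissivity ε, T_s⁴ = 2T_e⁴/(2−ε); thus T_s = 183.8·(1.107)^(1/4) = 188.5 K.

189 kelvin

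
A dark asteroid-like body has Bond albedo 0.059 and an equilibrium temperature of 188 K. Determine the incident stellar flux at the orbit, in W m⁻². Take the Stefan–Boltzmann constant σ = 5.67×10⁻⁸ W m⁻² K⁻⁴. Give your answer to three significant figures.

301 W m⁻²

From S(1−α)/4 = σT⁴: S = 4σT⁴/(1−α).
The emitted flux is σT⁴ = 70.83 W m⁻².
So S = 4×70.83/(1−0.059) = 301.1 W m⁻².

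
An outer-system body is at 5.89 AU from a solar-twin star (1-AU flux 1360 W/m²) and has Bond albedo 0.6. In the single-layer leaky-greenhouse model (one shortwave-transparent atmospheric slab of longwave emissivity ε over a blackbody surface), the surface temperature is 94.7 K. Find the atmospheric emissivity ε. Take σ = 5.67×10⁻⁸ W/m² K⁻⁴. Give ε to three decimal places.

0.281

Irradiance scales as 1/d², so S = 1360 W/m² × (1/5.89)² = 39.20 W/m².
TOA balance gives T_e = 91.19 K.
Since (2−ε)/2 = (T_e/T_s)⁴ = 0.8597, ε = 0.2807.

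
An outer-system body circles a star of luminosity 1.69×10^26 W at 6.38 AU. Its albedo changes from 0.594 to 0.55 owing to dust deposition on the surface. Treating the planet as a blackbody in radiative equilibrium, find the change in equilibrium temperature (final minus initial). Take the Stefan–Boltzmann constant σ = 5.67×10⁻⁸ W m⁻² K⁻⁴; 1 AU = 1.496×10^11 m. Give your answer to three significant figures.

d = 6.38 × 1.496×10^11 m = 9.544×10^11 m.
Flux at the orbit: S = L/(4πd²) = 1.69×10^26/(4π·(9.54×10^11)²) = 14.76 W m⁻².
With α = 0.594, T₁ = 71.70 K.
Final:   T₂ = [S(1−0.55)/(4σ)]^(1/4) = 73.57 K.
Change: 73.57 − 71.70 = 1.868 K.

1.87 kelvin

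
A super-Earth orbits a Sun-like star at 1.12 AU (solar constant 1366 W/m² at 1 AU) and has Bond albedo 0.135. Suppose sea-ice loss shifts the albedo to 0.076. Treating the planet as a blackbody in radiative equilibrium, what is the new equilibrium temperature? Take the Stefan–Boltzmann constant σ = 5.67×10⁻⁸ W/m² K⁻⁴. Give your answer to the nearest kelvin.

258 kelvin

By the inverse-square law, S = 1366/1.12² = 1089 W/m².
T₂ = [S(1−α₂)/(4σ)]^(1/4) = [1089·0.924/(4σ)]^(1/4) = 258.1 K.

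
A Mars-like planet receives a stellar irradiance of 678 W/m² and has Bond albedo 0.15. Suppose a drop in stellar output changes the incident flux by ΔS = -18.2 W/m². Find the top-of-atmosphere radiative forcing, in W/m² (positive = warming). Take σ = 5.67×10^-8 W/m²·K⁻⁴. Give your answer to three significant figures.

ΔF = Δ[S(1−α)]/4 = (1−0.15)·-18.2/4 = -3.867 W/m².

-3.87 W/m²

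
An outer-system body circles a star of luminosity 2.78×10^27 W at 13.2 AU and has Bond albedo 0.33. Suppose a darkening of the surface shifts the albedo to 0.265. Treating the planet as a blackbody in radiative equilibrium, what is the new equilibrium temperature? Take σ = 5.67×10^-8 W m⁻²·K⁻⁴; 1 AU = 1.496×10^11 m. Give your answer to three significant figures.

116 kelvin

d = 13.2 × 1.496×10^11 m = 1.975×10^12 m.
Spreading L over a sphere of radius d: S = 2.78×10^27/(4π·1.97×10^12²) = 56.73 W m⁻².
With the new albedo, S(1−α₂)/4 = 10.42 W m⁻², so T₂ = 116.4 K.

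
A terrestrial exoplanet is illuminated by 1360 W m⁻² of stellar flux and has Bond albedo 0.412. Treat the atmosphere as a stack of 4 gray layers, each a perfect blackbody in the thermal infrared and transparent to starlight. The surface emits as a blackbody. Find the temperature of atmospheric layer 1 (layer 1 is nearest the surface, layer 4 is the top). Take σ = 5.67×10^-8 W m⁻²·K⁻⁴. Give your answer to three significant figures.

345 K

OLR = S(1−α)/4 = 199.9 W m⁻²; the top layer radiates at T_e = 243.7 K.
Each opaque layer satisfies 2T_j⁴ = T_{j−1}⁴ + T_{j+1}⁴, giving T_k⁴ = (N+1−k)T_e⁴.
T_1 = (4)^(1/4)·243.7 = 344.6 K.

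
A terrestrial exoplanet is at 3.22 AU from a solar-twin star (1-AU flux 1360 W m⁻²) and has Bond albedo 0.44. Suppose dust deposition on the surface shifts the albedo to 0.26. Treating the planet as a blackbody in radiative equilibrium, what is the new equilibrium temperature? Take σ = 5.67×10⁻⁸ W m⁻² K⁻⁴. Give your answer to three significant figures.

By the inverse-square law, S = 1360/3.22² = 131.2 W m⁻².
New equilibrium: T₂ = [(1−0.26)·131.2/(4σ)]^(1/4) = 143.8 K.

144 kelvin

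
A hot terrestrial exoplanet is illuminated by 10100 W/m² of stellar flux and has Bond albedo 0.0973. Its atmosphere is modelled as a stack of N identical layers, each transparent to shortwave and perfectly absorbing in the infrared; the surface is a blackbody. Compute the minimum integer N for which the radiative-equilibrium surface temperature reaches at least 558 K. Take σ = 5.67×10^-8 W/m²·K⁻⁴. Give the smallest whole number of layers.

2

Top-of-atmosphere balance: σT_e⁴ = S(1−α)/4 = 2279 W/m² → T_e = 447.8 K.
T_s = (N+1)^(1/4)·T_e ≥ 558 K requires N+1 ≥ (T_s/T_e)⁴ = (558/447.8)⁴ = 2.412.
So N ≥ 1.412; the smallest integer is N = 2.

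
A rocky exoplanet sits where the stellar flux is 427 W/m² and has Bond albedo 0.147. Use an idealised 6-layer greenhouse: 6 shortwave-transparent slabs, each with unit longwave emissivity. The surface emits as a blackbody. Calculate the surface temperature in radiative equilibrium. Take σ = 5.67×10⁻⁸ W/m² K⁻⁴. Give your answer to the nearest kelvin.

326 K

Top-of-atmosphere balance: σT_e⁴ = S(1−α)/4 = 91.06 W/m² → T_e = 200.2 K.
Layer-by-layer balance gives σT_s⁴ = (N+1)σT_e⁴, so T_s = 7^¼·200.2 = 325.6 K.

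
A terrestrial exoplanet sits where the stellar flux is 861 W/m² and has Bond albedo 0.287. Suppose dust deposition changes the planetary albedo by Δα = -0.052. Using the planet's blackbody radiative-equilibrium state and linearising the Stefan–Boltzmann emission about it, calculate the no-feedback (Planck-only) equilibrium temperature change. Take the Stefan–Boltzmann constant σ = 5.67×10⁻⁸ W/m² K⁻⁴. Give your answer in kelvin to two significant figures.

Unperturbed T_e = [861.0·(1−0.287)/(4σ)]^¼ = 228.1 K.
TOA radiative forcing: ΔF = −S·Δα/4 = −861.0·(-0.052)/4 = 11.19 W/m².
Linearising σT⁴ gives d(σT⁴)/dT = 4σT_e³ = 2.691 W/m² per K.
So ΔT₀ = 11.19/2.691 = 4.16 K.

4.2 K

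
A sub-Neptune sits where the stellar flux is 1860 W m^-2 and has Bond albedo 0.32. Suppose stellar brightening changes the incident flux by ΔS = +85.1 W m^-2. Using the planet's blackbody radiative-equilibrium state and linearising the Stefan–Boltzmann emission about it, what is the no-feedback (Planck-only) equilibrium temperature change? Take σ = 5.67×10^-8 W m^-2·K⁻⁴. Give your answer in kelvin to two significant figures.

3.1 K

Unperturbed T_e = [1860·(1−0.32)/(4σ)]^¼ = 273.3 K.
Only a fraction (1−α) is absorbed and it's spread over 4πR², so ΔF = (1−α)ΔS/4 = 14.47 W m^-2.
Linearising σT⁴ gives d(σT⁴)/dT = 4σT_e³ = 4.628 W m^-2 per K.
Hence the no-feedback warming is ΔF/(4σT_e³) = 3.13 K.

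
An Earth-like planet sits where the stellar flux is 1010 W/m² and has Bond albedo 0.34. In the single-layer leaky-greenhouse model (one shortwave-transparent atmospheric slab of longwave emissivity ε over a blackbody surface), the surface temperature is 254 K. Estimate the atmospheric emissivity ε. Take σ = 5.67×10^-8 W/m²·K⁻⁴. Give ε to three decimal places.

TOA balance gives T_e = 232.8 K.
Inverting T_s⁴ = 2T_e⁴/(2−ε): (T_e/T_s)⁴ = 0.7061, so ε = 2(1 − 0.7061) = 0.5877.

0.588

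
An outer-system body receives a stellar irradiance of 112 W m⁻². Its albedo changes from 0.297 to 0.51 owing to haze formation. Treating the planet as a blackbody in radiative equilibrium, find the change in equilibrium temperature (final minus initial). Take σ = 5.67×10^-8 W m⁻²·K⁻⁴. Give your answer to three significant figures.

-11.8 kelvin

Initial: T₁ = [S(1−0.297)/(4σ)]^(1/4) = 136.5 K.
With α = 0.51, T₂ = 124.7 K.
Change: 124.7 − 136.5 = -11.78 K.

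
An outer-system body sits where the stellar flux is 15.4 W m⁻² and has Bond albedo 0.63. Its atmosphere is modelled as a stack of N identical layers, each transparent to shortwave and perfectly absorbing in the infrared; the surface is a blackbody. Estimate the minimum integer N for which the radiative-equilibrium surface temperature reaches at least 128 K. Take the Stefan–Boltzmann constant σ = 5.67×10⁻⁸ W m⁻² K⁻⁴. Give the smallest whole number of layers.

Top-of-atmosphere balance: σT_e⁴ = S(1−α)/4 = 1.425 W m⁻² → T_e = 70.80 K.
Need (N+1)T_e⁴ ≥ T_s⁴, i.e. N+1 ≥ (128/70.80)⁴ = 10.685.
Rounding up, N = 10.

10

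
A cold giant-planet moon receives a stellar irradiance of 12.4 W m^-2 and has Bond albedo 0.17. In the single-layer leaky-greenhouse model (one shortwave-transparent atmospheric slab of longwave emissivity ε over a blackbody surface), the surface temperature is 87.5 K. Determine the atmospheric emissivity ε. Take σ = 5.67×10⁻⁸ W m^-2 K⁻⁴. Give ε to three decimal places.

0.452

Effective temperature: T_e = [S(1−α)/(4σ)]^(1/4) = 82.08 K.
T_s⁴ = T_e⁴·2/(2−ε) → ε = 2 − 2(T_e/T_s)⁴ = 2 − 2·(82.08/87.5)⁴ = 0.4517.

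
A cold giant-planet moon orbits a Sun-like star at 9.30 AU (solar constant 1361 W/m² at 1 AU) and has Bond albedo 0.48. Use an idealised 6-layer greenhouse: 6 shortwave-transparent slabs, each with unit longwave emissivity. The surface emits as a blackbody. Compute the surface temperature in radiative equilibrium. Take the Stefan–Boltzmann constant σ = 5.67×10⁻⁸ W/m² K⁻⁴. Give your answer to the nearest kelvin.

Irradiance scales as 1/d², so S = 1361 W/m² × (1/9.30)² = 15.74 W/m².
OLR = S(1−α)/4 = 2.046 W/m²; the top layer radiates at T_e = 77.50 K.
With N = 6 opaque layers, T_s = (N+1)^(1/4)·T_e = 7^(1/4)·77.50 = 126.1 K.

126 K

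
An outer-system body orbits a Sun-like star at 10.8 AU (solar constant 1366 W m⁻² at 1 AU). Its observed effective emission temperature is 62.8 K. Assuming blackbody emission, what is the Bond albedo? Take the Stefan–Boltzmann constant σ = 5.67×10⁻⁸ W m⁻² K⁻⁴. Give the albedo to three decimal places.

By the inverse-square law, S = 1366/10.8² = 11.71 W m⁻².
Rearranging the radiative balance, α = 1 − 4σT⁴/S.
4σT⁴ = 4·5.67×10⁻⁸·(62.8)⁴ = 3.528 W m⁻².
1−α = 3.528/11.71 = 0.3012, so α = 0.6988.

0.699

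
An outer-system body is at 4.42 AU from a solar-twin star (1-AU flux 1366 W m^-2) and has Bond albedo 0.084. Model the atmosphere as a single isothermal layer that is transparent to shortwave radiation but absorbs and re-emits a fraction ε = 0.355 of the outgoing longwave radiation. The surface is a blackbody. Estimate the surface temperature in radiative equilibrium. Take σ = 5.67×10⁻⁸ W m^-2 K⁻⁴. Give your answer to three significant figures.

136 K

Flux at the orbit: S = 1366/(4.42)² = 69.92 W m^-2.
Effective emission temperature (TOA balance): σT_e⁴ = S(1−α)/4 = 16.01 W m^-2 → T_e = 129.6 K.
The surface balance (absorbed SW + ε·downward IR = σT_s⁴) with T_a⁴ = T_s⁴/2 reduces to T_s = T_e·[2/(2−ε)]^¼ = 136.1 K.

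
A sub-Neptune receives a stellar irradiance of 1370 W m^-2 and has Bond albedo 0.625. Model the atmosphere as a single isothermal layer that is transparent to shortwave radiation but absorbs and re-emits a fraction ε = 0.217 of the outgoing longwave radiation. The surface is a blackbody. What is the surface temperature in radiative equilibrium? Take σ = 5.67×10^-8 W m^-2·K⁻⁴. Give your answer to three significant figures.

225 K

Effective emission temperature (TOA balance): σT_e⁴ = S(1−α)/4 = 128.4 W m^-2 → T_e = 218.2 K.
The surface balance (absorbed SW + ε·downward IR = σT_s⁴) with T_a⁴ = T_s⁴/2 reduces to T_s = T_e·[2/(2−ε)]^¼ = 224.5 K.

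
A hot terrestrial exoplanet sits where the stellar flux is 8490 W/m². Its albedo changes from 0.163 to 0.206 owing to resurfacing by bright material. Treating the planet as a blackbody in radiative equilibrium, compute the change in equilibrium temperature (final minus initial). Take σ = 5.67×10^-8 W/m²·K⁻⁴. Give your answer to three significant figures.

-5.51 K

Before: T₁ = [8490·0.837/(4σ)]^(1/4) = 420.7 K.
After:  T₂ = [8490·0.794/(4σ)]^(1/4) = 415.2 K.
Change: 415.2 − 420.7 = -5.511 K.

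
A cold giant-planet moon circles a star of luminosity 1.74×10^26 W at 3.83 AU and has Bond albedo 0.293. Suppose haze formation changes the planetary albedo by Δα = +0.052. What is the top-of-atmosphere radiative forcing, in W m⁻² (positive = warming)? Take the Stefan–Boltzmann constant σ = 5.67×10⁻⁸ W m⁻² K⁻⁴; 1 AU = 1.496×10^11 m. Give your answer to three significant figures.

d = 3.83 × 1.496×10^11 m = 5.730×10^11 m.
Flux at the orbit: S = L/(4πd²) = 1.74×10^26/(4π·(5.73×10^11)²) = 42.18 W m⁻².
ΔF = −(S/4)Δα = −(42.18/4)×(+0.052) = -0.5483 W m⁻².

-0.548 W m⁻²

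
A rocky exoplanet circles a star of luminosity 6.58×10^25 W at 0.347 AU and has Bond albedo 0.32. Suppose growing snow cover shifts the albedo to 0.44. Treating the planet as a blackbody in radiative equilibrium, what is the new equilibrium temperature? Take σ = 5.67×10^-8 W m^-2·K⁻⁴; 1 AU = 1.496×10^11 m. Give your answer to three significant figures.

d = 0.347 × 1.496×10^11 m = 5.191×10^10 m.
S = L/(4πd²) = 1943 W m^-2.
T₂ = [S(1−α₂)/(4σ)]^(1/4) = [1943·0.56/(4σ)]^(1/4) = 263.2 K.

263 kelvin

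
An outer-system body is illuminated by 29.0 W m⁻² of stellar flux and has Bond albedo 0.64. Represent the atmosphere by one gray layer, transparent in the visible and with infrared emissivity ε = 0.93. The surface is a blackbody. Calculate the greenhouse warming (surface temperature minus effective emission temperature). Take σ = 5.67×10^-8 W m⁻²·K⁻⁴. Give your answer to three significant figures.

13.9 K

The planet radiates to space at T_e = [S(1−α)/(4σ)]^(1/4) = 82.37 K.
The surface balance (absorbed SW + ε·downward IR = σT_s⁴) with T_a⁴ = T_s⁴/2 reduces to T_s = T_e·[2/(2−ε)]^¼ = 96.31 K.
T_s − T_e = 96.31 − 82.37 = 13.94 K.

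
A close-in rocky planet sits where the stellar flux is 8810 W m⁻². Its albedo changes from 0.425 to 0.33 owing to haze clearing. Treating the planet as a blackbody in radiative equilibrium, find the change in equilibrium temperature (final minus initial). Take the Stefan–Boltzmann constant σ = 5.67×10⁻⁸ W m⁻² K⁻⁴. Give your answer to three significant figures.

15.1 K

With α = 0.425, T₁ = 386.6 K.
Final:   T₂ = [S(1−0.33)/(4σ)]^(1/4) = 401.7 K.
Change: 401.7 − 386.6 = 15.06 K.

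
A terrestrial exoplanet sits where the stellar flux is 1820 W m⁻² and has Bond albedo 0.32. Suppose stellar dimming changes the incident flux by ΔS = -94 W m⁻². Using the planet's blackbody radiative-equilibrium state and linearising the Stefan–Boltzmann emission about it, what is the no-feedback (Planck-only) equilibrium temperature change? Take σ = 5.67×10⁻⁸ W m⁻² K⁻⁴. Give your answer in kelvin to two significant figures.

-3.5 K

The baseline emission temperature is T_e = 271.8 K.
TOA radiative forcing: ΔF = (1−α)ΔS/4 = 0.68·(-94)/4 = -15.98 W m⁻².
Planck response: λ_P = 4σT_e³ = 4·5.67×10⁻⁸·(271.8)³ = 4.554 W m⁻²/K.
ΔT₀ = ΔF/λ_P = -15.98/4.554 = -3.51 K.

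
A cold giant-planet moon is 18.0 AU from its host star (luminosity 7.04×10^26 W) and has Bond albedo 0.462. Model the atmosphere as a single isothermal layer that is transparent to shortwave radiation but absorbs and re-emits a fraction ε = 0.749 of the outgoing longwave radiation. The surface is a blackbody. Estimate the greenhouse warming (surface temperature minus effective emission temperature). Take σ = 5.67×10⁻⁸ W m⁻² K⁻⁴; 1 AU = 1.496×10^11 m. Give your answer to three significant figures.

8.14 kelvin

d = 18.0 × 1.496×10^11 m = 2.693×10^12 m.
Flux at the orbit: S = L/(4πd²) = 7.04×10^26/(4π·(2.69×10^12)²) = 7.726 W m⁻².
Effective emission temperature (TOA balance): σT_e⁴ = S(1−α)/4 = 1.039 W m⁻² → T_e = 65.43 K.
Surface balance with a leaky layer gives σT_s⁴ = σT_e⁴·2/(2−ε), so T_s = T_e·[2/(2−0.749)]^(1/4) = 73.57 K.
T_s − T_e = 73.57 − 65.43 = 8.143 K.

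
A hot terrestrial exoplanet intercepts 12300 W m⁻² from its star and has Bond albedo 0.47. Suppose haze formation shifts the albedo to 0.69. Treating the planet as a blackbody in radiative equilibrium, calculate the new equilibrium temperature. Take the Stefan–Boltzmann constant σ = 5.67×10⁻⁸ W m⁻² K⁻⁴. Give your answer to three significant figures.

360 kelvin

New equilibrium: T₂ = [(1−0.69)·12300/(4σ)]^(1/4) = 360.1 K.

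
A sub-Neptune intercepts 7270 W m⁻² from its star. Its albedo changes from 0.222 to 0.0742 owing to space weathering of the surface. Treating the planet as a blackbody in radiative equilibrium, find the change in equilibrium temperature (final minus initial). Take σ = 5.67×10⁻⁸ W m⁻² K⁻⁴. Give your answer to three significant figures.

Initial: T₁ = [S(1−0.222)/(4σ)]^(1/4) = 397.4 K.
With α = 0.0742, T₂ = 415.1 K.
ΔT = T₂ − T₁ = 17.66 K.

17.7 K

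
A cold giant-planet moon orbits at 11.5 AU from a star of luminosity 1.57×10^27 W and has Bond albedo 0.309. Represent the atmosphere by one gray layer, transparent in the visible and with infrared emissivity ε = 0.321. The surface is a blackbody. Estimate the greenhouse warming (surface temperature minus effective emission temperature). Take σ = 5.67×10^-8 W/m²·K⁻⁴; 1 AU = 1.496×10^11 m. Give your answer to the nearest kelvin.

5 kelvin

d = 11.5 × 1.496×10^11 m = 1.720×10^12 m.
Spreading L over a sphere of radius d: S = 1.57×10^27/(4π·1.72×10^12²) = 42.21 W/m².
Effective emission temperature (TOA balance): σT_e⁴ = S(1−α)/4 = 7.292 W/m² → T_e = 106.5 K.
The surface balance (absorbed SW + ε·downward IR = σT_s⁴) with T_a⁴ = T_s⁴/2 reduces to T_s = T_e·[2/(2−ε)]^¼ = 111.3 K.
The atmosphere warms the surface by 4.761 K.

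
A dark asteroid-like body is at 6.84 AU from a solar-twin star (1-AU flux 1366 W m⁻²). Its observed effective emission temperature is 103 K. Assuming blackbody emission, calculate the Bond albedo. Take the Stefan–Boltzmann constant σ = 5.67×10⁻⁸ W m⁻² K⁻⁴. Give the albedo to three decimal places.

Irradiance scales as 1/d², so S = 1366 W m⁻² × (1/6.84)² = 29.20 W m⁻².
Energy balance: S(1−α)/4 = σT⁴, so 1−α = 4σT⁴/S.
σT⁴ = 6.382 W m⁻², so 4σT⁴ = 25.53 W m⁻².
Hence α = 1 − 25.53/29.20 = 0.1257.

0.126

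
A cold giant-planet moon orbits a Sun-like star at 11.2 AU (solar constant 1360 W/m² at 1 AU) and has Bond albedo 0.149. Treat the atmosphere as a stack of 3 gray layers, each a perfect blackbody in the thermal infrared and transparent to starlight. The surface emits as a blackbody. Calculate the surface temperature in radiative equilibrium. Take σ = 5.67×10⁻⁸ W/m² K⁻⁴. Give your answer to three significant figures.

Irradiance scales as 1/d², so S = 1360 W/m² × (1/11.2)² = 10.84 W/m².
OLR = S(1−α)/4 = 2.307 W/m²; the top layer radiates at T_e = 79.86 K.
Layer-by-layer balance gives σT_s⁴ = (N+1)σT_e⁴, so T_s = 4^¼·79.86 = 112.9 K.

113 kelvin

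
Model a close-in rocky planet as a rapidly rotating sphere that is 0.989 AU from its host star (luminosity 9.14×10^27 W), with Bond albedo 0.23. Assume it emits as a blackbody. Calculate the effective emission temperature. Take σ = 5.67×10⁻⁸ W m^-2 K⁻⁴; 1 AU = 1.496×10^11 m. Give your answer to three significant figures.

580 kelvin

Orbital distance: d = 0.989 AU = 1.480×10^11 m.
S = L/(4πd²) = 33230 W m^-2.
The planet absorbs (1−α)S over its disc πR² and re-emits over 4πR², so the mean absorbed flux is (1−0.23)·33230/4 = 6396 W m^-2.
Balancing against σT⁴: T = (6396/5.67×10⁻⁸)^(1/4) = 579.5 K.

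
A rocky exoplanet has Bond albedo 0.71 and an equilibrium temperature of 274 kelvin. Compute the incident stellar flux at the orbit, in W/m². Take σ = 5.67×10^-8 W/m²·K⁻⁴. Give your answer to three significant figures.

Invert the energy balance for S: S = 4σT⁴/(1−α).
The emitted flux is σT⁴ = 319.6 W/m².
S = 4·319.6/0.29 = 4408 W/m².

4410 W/m²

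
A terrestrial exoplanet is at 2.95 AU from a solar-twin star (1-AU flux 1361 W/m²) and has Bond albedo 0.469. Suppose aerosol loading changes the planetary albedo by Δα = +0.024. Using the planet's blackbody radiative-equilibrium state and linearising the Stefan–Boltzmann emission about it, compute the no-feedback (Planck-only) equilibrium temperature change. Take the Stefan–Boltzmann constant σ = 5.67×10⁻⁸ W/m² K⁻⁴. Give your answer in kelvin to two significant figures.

-1.6 K

By the inverse-square law, S = 1361/2.95² = 156.4 W/m².
The baseline emission temperature is T_e = 138.3 K.
ΔF = −(S/4)Δα = −(156.4/4)×(+0.024) = -0.9384 W/m².
Linearising σT⁴ gives d(σT⁴)/dT = 4σT_e³ = 0.6003 W/m² per K.
Hence the no-feedback warming is ΔF/(4σT_e³) = -1.56 K.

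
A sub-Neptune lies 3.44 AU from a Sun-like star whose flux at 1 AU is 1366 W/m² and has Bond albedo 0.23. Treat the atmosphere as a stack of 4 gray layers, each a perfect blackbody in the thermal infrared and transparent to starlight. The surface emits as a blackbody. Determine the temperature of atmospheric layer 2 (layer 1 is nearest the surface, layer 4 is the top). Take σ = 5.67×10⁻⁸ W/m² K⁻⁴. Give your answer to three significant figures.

By the inverse-square law, S = 1366/3.44² = 115.4 W/m².
Top-of-atmosphere balance: σT_e⁴ = S(1−α)/4 = 22.22 W/m² → T_e = 140.7 K.
In the N-layer model, layer k (counted from the surface) has T_k = (N+1−k)^(1/4)·T_e.
With k = 2: T_2 = (4+1−2)^¼·140.7 K = 185.2 K.

185 K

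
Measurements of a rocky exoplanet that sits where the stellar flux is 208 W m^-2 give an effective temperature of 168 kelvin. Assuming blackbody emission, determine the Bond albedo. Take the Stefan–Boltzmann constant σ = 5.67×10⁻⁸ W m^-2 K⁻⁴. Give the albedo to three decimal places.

0.131

Rearranging the radiative balance, α = 1 − 4σT⁴/S.
4σT⁴ = 4·5.67×10⁻⁸·(168)⁴ = 180.7 W m^-2.
Hence α = 1 − 180.7/208.0 = 0.1314.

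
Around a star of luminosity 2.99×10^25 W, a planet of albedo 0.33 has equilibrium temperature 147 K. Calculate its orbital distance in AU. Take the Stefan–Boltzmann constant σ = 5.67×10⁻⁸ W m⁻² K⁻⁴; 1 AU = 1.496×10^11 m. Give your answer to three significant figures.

0.820 AU

The flux needed for this T is 4σT⁴/(1−0.33) = 158.1 W m⁻².
From L = 4πd²S, d = √(2.99×10^25/(4π·158.1)) = 1.227×10^11 m = 0.8201 AU.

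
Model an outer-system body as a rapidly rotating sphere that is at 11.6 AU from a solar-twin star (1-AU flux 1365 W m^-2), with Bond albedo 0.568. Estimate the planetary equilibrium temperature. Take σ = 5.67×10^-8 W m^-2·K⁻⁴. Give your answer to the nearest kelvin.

By the inverse-square law, S = 1365/11.6² = 10.14 W m^-2.
The planet absorbs (1−α)S over its disc πR² and re-emits over 4πR², so the mean absorbed flux is (1−0.568)·10.14/4 = 1.096 W m^-2.
Balancing against σT⁴: T = (1.096/5.67×10⁻⁸)^(1/4) = 66.30 K.

66 K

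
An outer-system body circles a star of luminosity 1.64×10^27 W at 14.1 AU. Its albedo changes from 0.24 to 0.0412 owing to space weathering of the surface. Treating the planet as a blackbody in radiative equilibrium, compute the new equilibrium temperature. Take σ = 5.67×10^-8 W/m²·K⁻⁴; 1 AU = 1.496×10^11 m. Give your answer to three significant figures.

Orbital distance: d = 14.1 AU = 2.109×10^12 m.
Spreading L over a sphere of radius d: S = 1.64×10^27/(4π·2.11×10^12²) = 29.33 W/m².
With the new albedo, S(1−α₂)/4 = 7.031 W/m², so T₂ = 105.5 K.

106 K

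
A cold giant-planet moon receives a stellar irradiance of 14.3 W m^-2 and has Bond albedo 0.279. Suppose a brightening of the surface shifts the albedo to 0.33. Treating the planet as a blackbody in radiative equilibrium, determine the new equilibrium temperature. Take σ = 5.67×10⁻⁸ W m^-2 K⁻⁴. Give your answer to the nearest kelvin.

81 K

T₂ = [S(1−α₂)/(4σ)]^(1/4) = [14.30·0.67/(4σ)]^(1/4) = 80.62 K.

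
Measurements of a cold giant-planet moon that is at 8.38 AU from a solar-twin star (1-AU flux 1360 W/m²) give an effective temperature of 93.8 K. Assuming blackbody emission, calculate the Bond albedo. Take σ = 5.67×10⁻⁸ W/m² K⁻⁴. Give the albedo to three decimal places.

0.093

Flux at the orbit: S = 1360/(8.38)² = 19.37 W/m².
From σT⁴ = S(1−α)/4 we invert for α: 1−α = 4σT⁴/S.
σT⁴ = 4.389 W/m², so 4σT⁴ = 17.56 W/m².
Hence α = 1 − 17.56/19.37 = 0.0934.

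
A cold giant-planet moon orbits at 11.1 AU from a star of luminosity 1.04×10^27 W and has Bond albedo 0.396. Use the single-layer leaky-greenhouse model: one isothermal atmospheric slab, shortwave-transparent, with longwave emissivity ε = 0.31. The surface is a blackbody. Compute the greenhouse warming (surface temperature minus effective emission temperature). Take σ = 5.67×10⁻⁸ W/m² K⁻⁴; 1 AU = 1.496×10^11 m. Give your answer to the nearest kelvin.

Orbital distance: d = 11.1 AU = 1.661×10^12 m.
S = L/(4πd²) = 30.01 W/m².
Effective emission temperature (TOA balance): σT_e⁴ = S(1−α)/4 = 4.532 W/m² → T_e = 94.55 K.
The surface balance (absorbed SW + ε·downward IR = σT_s⁴) with T_a⁴ = T_s⁴/2 reduces to T_s = T_e·[2/(2−ε)]^¼ = 98.62 K.
T_s − T_e = 98.62 − 94.55 = 4.066 K.

4 kelvin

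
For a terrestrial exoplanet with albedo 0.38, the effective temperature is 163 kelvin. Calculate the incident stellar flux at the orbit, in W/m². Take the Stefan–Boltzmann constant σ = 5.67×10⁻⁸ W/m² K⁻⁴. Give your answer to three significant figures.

Invert the energy balance for S: S = 4σT⁴/(1−α).
σT⁴ = 5.67×10⁻⁸·(163)⁴ = 40.03 W/m².
So S = 4×40.03/(1−0.38) = 258.2 W/m².

258 W/m²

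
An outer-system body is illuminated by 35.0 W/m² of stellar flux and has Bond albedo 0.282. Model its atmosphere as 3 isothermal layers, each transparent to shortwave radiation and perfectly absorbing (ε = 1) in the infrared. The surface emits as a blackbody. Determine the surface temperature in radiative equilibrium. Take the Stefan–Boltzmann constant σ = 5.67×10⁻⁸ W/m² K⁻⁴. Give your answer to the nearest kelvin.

145 K

Top-of-atmosphere balance: σT_e⁴ = S(1−α)/4 = 6.282 W/m² → T_e = 102.6 K.
With N = 3 opaque layers, T_s = (N+1)^(1/4)·T_e = 4^(1/4)·102.6 = 145.1 K.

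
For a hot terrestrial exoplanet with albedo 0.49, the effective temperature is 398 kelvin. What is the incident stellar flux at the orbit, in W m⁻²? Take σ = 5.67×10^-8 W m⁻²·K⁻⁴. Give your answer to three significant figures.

Invert the energy balance for S: S = 4σT⁴/(1−α).
The emitted flux is σT⁴ = 1423 W m⁻².
So S = 4×1423/(1−0.49) = 11160 W m⁻².

11200 W m⁻²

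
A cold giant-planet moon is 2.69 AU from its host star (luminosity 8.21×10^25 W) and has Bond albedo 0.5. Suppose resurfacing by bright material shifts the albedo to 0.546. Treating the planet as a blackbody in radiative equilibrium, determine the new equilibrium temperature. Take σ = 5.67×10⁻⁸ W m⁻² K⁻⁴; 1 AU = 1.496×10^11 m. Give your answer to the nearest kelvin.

Orbital distance: d = 2.69 AU = 4.024×10^11 m.
Spreading L over a sphere of radius d: S = 8.21×10^25/(4π·4.02×10^11²) = 40.34 W m⁻².
T₂ = [S(1−α₂)/(4σ)]^(1/4) = [40.34·0.454/(4σ)]^(1/4) = 94.80 K.

95 kelvin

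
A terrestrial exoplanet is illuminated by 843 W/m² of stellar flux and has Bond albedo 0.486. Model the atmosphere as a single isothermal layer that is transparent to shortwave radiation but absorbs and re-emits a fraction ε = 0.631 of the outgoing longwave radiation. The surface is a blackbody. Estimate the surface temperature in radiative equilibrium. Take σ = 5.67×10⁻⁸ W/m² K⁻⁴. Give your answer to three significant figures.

At the top of the atmosphere, σT_e⁴ = S(1−α)/4 = 108.3 W/m², giving T_e = 209.1 K.
The surface balance (absorbed SW + ε·downward IR = σT_s⁴) with T_a⁴ = T_s⁴/2 reduces to T_s = T_e·[2/(2−ε)]^¼ = 229.8 K.

230 K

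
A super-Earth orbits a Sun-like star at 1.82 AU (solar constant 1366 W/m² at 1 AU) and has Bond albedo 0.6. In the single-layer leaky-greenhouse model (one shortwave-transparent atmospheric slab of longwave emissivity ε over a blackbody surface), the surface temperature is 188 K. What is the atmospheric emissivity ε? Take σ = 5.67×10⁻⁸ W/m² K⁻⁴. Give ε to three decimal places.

0.836

Flux at the orbit: S = 1366/(1.82)² = 412.4 W/m².
TOA balance gives T_e = 164.2 K.
T_s⁴ = T_e⁴·2/(2−ε) → ε = 2 − 2(T_e/T_s)⁴ = 2 − 2·(164.2/188)⁴ = 0.8355.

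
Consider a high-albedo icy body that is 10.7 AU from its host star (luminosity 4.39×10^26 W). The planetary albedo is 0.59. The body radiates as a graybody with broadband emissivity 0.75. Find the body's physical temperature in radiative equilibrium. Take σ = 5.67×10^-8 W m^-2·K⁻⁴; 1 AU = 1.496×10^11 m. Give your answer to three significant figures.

Orbital distance: d = 10.7 AU = 1.601×10^12 m.
S = L/(4πd²) = 13.63 W m^-2.
Averaging over the sphere, the absorbed flux is S(1−α)/4 = 1.397 W m^-2.
Radiative balance εσT⁴ = 1.397 gives T = [1.397/(0.75·σ)]^(1/4) = 75.71 K.

75.7 K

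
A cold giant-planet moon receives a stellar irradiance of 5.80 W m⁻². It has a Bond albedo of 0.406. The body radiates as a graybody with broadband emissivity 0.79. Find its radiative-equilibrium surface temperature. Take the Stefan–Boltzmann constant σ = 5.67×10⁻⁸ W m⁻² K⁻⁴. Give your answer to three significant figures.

Averaging over the sphere, the absorbed flux is S(1−α)/4 = 0.8613 W m⁻².
Equating to εσT⁴ with ε = 0.79: T = (0.8613/0.79σ)^(1/4) = 66.22 K.

66.2 kelvin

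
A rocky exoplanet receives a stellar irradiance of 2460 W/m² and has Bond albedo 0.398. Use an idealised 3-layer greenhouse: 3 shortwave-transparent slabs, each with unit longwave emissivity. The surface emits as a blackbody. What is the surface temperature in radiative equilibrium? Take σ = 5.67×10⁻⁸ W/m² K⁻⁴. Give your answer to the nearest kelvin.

OLR = S(1−α)/4 = 370.2 W/m²; the top layer radiates at T_e = 284.3 K.
Layer-by-layer balance gives σT_s⁴ = (N+1)σT_e⁴, so T_s = 4^¼·284.3 = 402.0 K.

402 kelvin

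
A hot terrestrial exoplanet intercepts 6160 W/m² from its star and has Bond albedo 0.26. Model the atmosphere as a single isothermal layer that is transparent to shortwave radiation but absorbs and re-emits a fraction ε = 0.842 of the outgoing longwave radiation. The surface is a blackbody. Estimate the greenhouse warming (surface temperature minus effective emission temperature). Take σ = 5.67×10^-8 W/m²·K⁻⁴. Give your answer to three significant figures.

At the top of the atmosphere, σT_e⁴ = S(1−α)/4 = 1140 W/m², giving T_e = 376.5 K.
Surface balance with a leaky layer gives σT_s⁴ = σT_e⁴·2/(2−ε), so T_s = T_e·[2/(2−0.842)]^(1/4) = 431.6 K.
T_s − T_e = 431.6 − 376.5 = 55.12 K.

55.1 kelvin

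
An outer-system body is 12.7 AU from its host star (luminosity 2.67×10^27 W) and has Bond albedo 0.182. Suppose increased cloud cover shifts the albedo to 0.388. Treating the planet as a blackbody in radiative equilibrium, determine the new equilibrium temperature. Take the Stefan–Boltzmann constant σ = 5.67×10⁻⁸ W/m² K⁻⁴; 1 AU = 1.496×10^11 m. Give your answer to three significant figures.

Orbital distance: d = 12.7 AU = 1.900×10^12 m.
Spreading L over a sphere of radius d: S = 2.67×10^27/(4π·1.90×10^12²) = 58.86 W/m².
New equilibrium: T₂ = [(1−0.388)·58.86/(4σ)]^(1/4) = 112.3 K.

112 kelvin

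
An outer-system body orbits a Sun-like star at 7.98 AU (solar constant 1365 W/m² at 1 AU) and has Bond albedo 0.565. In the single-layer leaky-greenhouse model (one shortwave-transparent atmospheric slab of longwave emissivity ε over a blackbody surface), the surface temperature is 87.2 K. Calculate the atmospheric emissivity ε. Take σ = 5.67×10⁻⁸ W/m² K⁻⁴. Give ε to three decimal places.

0.578

By the inverse-square law, S = 1365/7.98² = 21.44 W/m².
Effective temperature: T_e = [S(1−α)/(4σ)]^(1/4) = 80.07 K.
Inverting T_s⁴ = 2T_e⁴/(2−ε): (T_e/T_s)⁴ = 0.7111, so ε = 2(1 − 0.7111) = 0.5779.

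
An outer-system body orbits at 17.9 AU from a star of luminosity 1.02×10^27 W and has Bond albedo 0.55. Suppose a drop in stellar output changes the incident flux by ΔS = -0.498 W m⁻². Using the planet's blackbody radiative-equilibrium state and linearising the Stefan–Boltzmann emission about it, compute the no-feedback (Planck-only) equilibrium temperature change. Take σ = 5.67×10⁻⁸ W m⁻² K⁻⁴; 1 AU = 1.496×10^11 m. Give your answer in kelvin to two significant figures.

d = 17.9 × 1.496×10^11 m = 2.678×10^12 m.
Flux at the orbit: S = L/(4πd²) = 1.02×10^27/(4π·(2.68×10^12)²) = 11.32 W m⁻².
Reference equilibrium: T_e = [S(1−α)/(4σ)]^(1/4) = 68.84 K.
TOA radiative forcing: ΔF = (1−α)ΔS/4 = 0.45·(-0.498)/4 = -0.05602 W m⁻².
Linearising σT⁴ gives d(σT⁴)/dT = 4σT_e³ = 0.07399 W m⁻² per K.
ΔT₀ = ΔF/λ_P = -0.05602/0.07399 = -0.757 K.

-0.76 K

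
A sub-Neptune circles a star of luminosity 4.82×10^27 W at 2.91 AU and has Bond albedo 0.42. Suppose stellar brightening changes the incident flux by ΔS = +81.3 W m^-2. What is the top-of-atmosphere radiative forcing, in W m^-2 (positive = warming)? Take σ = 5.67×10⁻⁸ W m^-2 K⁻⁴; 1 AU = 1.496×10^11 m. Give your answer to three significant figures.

Orbital distance: d = 2.91 AU = 4.353×10^11 m.
S = L/(4πd²) = 2024 W m^-2.
Only a fraction (1−α) is absorbed and it's spread over 4πR², so ΔF = (1−α)ΔS/4 = 11.79 W m^-2.

11.8 W m^-2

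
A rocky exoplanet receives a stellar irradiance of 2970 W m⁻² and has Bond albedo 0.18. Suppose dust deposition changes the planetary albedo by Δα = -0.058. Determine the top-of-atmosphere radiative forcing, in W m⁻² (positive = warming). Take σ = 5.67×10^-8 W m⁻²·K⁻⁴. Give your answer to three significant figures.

ΔF = −(S/4)Δα = −(2970/4)×(-0.058) = 43.07 W m⁻².

43.1 W m⁻²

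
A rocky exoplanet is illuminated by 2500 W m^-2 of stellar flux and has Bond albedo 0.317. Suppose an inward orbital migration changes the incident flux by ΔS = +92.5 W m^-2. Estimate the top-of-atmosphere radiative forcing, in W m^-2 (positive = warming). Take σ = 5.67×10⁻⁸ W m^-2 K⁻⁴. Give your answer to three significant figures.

15.8 W m^-2

ΔF = Δ[S(1−α)]/4 = (1−0.317)·+92.5/4 = 15.79 W m^-2.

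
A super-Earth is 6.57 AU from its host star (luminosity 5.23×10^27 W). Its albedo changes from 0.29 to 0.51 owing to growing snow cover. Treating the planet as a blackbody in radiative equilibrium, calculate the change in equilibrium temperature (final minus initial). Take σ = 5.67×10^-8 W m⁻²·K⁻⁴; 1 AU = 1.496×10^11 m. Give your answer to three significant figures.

Orbital distance: d = 6.57 AU = 9.829×10^11 m.
Spreading L over a sphere of radius d: S = 5.23×10^27/(4π·9.83×10^11²) = 430.8 W m⁻².
Initial: T₁ = [S(1−0.29)/(4σ)]^(1/4) = 191.6 K.
Final:   T₂ = [S(1−0.51)/(4σ)]^(1/4) = 174.7 K.
Change: 174.7 − 191.6 = -16.97 K.

-17.0 K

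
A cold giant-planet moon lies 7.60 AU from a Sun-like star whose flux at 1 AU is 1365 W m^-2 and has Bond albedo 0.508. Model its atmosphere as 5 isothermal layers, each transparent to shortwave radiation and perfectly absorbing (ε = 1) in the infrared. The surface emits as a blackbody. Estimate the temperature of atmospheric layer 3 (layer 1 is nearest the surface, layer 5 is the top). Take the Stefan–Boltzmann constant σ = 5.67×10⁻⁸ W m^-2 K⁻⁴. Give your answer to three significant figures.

111 kelvin

By the inverse-square law, S = 1365/7.60² = 23.63 W m^-2.
The effective emission temperature is T_e = [S(1−α)/(4σ)]^¼ = 84.62 K.
Each opaque layer satisfies 2T_j⁴ = T_{j−1}⁴ + T_{j+1}⁴, giving T_k⁴ = (N+1−k)T_e⁴.
With k = 3: T_3 = (5+1−3)^¼·84.62 K = 111.4 K.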